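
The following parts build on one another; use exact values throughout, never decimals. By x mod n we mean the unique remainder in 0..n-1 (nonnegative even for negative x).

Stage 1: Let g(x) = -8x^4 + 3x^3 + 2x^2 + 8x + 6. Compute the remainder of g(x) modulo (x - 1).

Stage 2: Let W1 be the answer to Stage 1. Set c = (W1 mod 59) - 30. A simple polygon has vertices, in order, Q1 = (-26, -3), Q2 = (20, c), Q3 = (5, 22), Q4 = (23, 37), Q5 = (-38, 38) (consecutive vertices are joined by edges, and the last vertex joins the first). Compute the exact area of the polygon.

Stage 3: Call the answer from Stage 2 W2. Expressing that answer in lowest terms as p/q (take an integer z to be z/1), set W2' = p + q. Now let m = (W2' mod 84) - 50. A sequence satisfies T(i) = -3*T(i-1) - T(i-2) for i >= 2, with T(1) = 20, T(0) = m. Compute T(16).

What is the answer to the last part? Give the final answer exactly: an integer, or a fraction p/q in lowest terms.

-51886580

Stage 1: remainder = value at the root: -8*(1)^4 + 3*(1)^3 + 2*(1)^2 + 8*(1)^1 + 6 = (-8) + (3) + (2) + (8) + (6) = 11; answer 11
Stage 2: W1 = 11; c = -19; cross terms: (-26*-19 - 20*-3)=554, (20*22 - 5*-19)=535, (5*37 - 23*22)=-321, (23*38 - -38*37)=2280, (-38*-3 - -26*38)=1102; twice the area = |4150| = 4150; area = 2075; answer 2075
Stage 3: W2 = 2075; threaded value p + q = 2076; m = 10; T(2) = -3*(20) - 1*(10) = -70; iterating: T(2)=-70, T(3)=190, T(4)=-500, T(5)=1310, T(6)=-3430, T(7)=8980, T(8)=-23510, T(9)=61550, T(10)=-161140, T(11)=421870, T(12)=-1104470, T(13)=2891540, T(14)=-7570150, T(15)=19818910, T(16)=-51886580; answer -51886580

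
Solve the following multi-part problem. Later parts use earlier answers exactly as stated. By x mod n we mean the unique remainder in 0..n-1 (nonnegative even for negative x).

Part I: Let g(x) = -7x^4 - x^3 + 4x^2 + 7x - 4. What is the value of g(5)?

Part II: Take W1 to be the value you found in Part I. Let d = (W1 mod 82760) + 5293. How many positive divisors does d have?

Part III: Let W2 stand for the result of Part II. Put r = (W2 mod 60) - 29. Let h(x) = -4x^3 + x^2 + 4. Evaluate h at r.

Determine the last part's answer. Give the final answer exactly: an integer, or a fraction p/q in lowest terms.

Part I: -7*(5)^4 - 1*(5)^3 + 4*(5)^2 + 7*(5)^1 - 4 = (-4375) + (-125) + (100) + (35) + (-4) = -4369; answer -4369
Part II: W1 = -4369; d = 83684; 83684 = 2^2 * 20921; number of divisors = (2+1) * (1+1) = 6; answer 6
Part III: W2 = 6; r = -23; -4*(-23)^3 + 1*(-23)^2 + 4 = (48668) + (529) + (4) = 49201; answer 49201

49201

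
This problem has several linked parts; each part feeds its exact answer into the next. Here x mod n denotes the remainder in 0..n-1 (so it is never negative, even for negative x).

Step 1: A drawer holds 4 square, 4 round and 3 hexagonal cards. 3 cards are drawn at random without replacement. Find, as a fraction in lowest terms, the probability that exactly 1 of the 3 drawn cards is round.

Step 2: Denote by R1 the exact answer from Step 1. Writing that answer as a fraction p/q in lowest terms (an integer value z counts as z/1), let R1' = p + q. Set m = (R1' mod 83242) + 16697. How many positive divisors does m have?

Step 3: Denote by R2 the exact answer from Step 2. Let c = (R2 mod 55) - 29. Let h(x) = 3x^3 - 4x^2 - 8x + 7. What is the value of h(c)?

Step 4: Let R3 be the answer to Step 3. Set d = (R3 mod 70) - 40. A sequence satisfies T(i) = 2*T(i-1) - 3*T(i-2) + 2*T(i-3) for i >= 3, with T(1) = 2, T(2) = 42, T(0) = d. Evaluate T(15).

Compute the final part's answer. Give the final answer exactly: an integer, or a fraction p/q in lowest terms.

Step 1: total draws C(11,3) = 165; favorable C(4,1)*C(7,2) = 84; P = 28/55; answer 28/55
Step 2: R1 = 28/55; threaded value p + q = 83; m = 16780; 16780 = 2^2 * 5 * 839; number of divisors = (2+1) * (1+1) * (1+1) = 12; answer 12
Step 3: R2 = 12; c = -17; 3*(-17)^3 - 4*(-17)^2 - 8*(-17)^1 + 7 = (-14739) + (-1156) + (136) + (7) = -15752; answer -15752
Step 4: R3 = -15752; d = 28; T(3) = 2*(42) - 3*(2) + 2*(28) = 134; iterating: T(3)=134, T(4)=146, T(5)=-26, T(6)=-222, T(7)=-74, T(8)=466, T(9)=710, T(10)=-126, T(11)=-1450, T(12)=-1102, T(13)=1894, T(14)=4194, T(15)=502; answer 502

502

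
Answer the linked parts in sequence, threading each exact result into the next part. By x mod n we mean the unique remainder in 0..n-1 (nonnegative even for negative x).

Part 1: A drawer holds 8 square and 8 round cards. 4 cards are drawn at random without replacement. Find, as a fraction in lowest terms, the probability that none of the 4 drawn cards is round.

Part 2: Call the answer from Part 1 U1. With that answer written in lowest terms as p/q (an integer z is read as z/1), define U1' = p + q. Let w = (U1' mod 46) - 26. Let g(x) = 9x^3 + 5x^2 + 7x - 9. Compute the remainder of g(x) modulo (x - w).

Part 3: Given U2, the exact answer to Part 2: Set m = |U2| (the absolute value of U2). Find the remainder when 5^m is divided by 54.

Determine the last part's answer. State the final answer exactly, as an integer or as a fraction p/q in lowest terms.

37

Part 1: total draws C(16,4) = 1820; favorable C(8,4) = 70; P = 1/26; answer 1/26
Part 2: U1 = 1/26; threaded value p + q = 27; w = 1; remainder = value at the root: 9*(1)^3 + 5*(1)^2 + 7*(1)^1 - 9 = (9) + (5) + (7) + (-9) = 12; answer 12
Part 3: U2 = 12; m = 12; squarings mod 54: 5^1=5, 5^2=25, 5^4=31, 5^8=43; 5^12 = 5^4 * 5^8 = 37 (mod 54); answer 37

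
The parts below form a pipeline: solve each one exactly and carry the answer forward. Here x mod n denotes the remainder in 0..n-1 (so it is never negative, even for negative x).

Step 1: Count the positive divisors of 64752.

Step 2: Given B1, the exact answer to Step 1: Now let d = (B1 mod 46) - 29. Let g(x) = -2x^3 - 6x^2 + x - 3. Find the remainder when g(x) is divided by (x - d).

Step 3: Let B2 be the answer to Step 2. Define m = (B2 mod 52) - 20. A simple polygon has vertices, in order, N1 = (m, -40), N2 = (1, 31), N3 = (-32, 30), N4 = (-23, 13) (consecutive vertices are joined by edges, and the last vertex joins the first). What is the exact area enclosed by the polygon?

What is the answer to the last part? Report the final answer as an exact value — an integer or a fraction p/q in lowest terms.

Step 1: 64752 = 2^4 * 3 * 19 * 71; number of divisors = (4+1) * (1+1) * (1+1) * (1+1) = 40; answer 40
Step 2: B1 = 40; d = 11; remainder = value at the root: -2*(11)^3 - 6*(11)^2 + 1*(11)^1 - 3 = (-2662) + (-726) + (11) + (-3) = -3380; answer -3380
Step 3: B2 = -3380; m = -20; cross terms: (-20*31 - 1*-40)=-580, (1*30 - -32*31)=1022, (-32*13 - -23*30)=274, (-23*-40 - -20*13)=1180; twice the area = |1896| = 1896; area = 948; answer 948

948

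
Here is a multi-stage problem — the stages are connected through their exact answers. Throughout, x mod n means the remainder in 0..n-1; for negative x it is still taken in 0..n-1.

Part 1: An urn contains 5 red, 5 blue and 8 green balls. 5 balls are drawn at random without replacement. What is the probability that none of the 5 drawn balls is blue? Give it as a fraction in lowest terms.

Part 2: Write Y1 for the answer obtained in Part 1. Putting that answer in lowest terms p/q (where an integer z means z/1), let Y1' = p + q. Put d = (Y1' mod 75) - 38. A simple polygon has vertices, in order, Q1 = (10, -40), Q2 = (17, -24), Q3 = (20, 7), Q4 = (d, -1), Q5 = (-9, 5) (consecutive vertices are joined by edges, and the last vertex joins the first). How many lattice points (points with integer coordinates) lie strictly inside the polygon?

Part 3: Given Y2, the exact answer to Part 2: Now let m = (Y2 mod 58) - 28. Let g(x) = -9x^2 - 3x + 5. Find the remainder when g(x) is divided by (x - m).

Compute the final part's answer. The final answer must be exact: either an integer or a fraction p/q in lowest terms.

Part 1: total draws C(18,5) = 8568; favorable C(13,5) = 1287; P = 143/952; answer 143/952
Part 2: Y1 = 143/952; threaded value p + q = 1095; d = 7; cross terms: (10*-24 - 17*-40)=440, (17*7 - 20*-24)=599, (20*-1 - 7*7)=-69, (7*5 - -9*-1)=26, (-9*-40 - 10*5)=310; twice the area = |1306| = 1306; area = 653; boundary points = 1 + 1 + 1 + 2 + 1 = 6; strictly interior points = area - boundary/2 + 1 = 651; answer 651
Part 3: Y2 = 651; m = -15; remainder = value at the root: -9*(-15)^2 - 3*(-15)^1 + 5 = (-2025) + (45) + (5) = -1975; answer -1975

-1975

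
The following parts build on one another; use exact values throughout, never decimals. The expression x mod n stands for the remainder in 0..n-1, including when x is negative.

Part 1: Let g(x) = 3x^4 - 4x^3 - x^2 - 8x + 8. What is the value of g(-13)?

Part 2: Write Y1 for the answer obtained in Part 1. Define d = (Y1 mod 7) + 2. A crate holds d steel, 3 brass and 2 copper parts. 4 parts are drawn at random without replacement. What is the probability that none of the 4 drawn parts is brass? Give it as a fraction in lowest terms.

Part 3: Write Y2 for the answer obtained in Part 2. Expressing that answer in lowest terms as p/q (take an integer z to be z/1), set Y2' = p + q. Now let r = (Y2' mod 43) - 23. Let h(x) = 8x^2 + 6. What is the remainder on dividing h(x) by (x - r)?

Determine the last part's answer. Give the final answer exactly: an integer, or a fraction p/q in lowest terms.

Part 1: 3*(-13)^4 - 4*(-13)^3 - 1*(-13)^2 - 8*(-13)^1 + 8 = (85683) + (8788) + (-169) + (104) + (8) = 94414; answer 94414
Part 2: Y1 = 94414; d = 7; total draws C(12,4) = 495; favorable C(9,4) = 126; P = 14/55; answer 14/55
Part 3: Y2 = 14/55; threaded value p + q = 69; r = 3; remainder = value at the root: 8*(3)^2 + 6 = (72) + (6) = 78; answer 78

78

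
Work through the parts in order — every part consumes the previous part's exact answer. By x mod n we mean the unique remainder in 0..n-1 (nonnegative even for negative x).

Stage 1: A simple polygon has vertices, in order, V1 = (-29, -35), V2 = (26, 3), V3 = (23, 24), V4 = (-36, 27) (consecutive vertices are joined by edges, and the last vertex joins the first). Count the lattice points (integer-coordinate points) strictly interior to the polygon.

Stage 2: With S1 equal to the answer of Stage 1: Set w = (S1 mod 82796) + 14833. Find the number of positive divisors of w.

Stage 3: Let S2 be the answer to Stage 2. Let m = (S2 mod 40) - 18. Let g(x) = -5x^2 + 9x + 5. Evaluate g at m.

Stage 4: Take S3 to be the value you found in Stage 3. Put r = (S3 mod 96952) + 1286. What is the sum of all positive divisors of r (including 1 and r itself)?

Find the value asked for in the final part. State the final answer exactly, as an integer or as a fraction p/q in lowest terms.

Stage 1: cross terms: (-29*3 - 26*-35)=823, (26*24 - 23*3)=555, (23*27 - -36*24)=1485, (-36*-35 - -29*27)=2043; twice the area = |4906| = 4906; area = 2453; boundary points = 1 + 3 + 1 + 1 = 6; strictly interior points = area - boundary/2 + 1 = 2451; answer 2451
Stage 2: S1 = 2451; w = 17284; 17284 = 2^2 * 29 * 149; number of divisors = (2+1) * (1+1) * (1+1) = 12; answer 12
Stage 3: S2 = 12; m = -6; -5*(-6)^2 + 9*(-6)^1 + 5 = (-180) + (-54) + (5) = -229; answer -229
Stage 4: S3 = -229; r = 98009; 98009 is prime, so its only divisors are 1 and 98009; sigma = 1 + 98009 = 98010; answer 98010

98010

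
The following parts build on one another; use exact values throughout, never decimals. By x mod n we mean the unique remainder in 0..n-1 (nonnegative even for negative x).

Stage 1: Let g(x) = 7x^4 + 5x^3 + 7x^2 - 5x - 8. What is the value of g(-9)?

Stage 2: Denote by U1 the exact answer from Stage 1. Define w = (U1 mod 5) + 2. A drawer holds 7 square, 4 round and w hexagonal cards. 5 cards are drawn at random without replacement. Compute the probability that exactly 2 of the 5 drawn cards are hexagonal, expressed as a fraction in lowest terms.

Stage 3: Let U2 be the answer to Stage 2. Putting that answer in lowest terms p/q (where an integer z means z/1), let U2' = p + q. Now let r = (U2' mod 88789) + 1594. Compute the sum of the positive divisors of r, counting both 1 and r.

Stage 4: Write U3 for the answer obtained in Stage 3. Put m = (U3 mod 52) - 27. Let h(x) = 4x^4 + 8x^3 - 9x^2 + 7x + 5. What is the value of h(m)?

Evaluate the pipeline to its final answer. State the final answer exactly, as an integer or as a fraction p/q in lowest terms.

130395

Stage 1: 7*(-9)^4 + 5*(-9)^3 + 7*(-9)^2 - 5*(-9)^1 - 8 = (45927) + (-3645) + (567) + (45) + (-8) = 42886; answer 42886
Stage 2: U1 = 42886; w = 3; total draws C(14,5) = 2002; favorable C(3,2)*C(11,3) = 495; P = 45/182; answer 45/182
Stage 3: U2 = 45/182; threaded value p + q = 227; r = 1821; 1821 = 3 * 607; sigma = (1 + 3) * (1 + 607) = 4 * 608 = 2432; answer 2432
Stage 4: U3 = 2432; m = 13; 4*(13)^4 + 8*(13)^3 - 9*(13)^2 + 7*(13)^1 + 5 = (114244) + (17576) + (-1521) + (91) + (5) = 130395; answer 130395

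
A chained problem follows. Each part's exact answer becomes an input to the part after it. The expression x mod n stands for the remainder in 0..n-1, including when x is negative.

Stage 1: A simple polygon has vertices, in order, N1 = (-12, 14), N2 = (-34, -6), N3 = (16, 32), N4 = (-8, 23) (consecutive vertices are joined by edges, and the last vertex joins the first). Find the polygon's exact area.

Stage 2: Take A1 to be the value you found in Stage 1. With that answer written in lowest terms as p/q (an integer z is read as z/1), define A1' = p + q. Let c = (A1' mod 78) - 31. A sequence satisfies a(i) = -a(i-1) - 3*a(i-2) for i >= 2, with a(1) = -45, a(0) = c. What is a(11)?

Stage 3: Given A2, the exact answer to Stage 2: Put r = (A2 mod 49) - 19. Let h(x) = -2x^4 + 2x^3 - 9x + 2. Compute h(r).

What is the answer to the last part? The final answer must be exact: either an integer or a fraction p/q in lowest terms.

-107863

Stage 1: cross terms: (-12*-6 - -34*14)=548, (-34*32 - 16*-6)=-992, (16*23 - -8*32)=624, (-8*14 - -12*23)=164; twice the area = |344| = 344; area = 172; answer 172
Stage 2: A1 = 172; threaded value p + q = 173; c = -14; a(2) = -1*(-45) - 3*(-14) = 87; iterating: a(2)=87, a(3)=48, a(4)=-309, a(5)=165, a(6)=762, a(7)=-1257, a(8)=-1029, a(9)=4800, a(10)=-1713, a(11)=-12687; answer -12687
Stage 3: A2 = -12687; r = -15; -2*(-15)^4 + 2*(-15)^3 - 9*(-15)^1 + 2 = (-101250) + (-6750) + (135) + (2) = -107863; answer -107863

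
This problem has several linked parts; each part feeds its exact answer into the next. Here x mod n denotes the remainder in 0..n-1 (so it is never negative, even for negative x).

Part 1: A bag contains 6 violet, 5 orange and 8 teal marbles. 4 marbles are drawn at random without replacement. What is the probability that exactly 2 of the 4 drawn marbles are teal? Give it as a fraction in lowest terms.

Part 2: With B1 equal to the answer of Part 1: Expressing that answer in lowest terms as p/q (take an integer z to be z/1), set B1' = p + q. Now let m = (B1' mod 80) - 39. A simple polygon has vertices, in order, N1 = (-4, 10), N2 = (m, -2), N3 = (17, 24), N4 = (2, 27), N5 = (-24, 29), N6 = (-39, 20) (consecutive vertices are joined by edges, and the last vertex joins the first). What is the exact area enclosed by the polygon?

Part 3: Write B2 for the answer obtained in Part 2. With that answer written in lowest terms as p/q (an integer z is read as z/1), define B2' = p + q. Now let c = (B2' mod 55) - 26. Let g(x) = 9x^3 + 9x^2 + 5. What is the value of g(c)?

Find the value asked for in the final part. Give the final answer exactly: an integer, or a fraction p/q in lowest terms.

-68395

Part 1: total draws C(19,4) = 3876; favorable C(8,2)*C(11,2) = 1540; P = 385/969; answer 385/969
Part 2: B1 = 385/969; threaded value p + q = 1354; m = 35; cross terms: (-4*-2 - 35*10)=-342, (35*24 - 17*-2)=874, (17*27 - 2*24)=411, (2*29 - -24*27)=706, (-24*20 - -39*29)=651, (-39*10 - -4*20)=-310; twice the area = |1990| = 1990; area = 995; answer 995
Part 3: B2 = 995; threaded value p + q = 996; c = -20; 9*(-20)^3 + 9*(-20)^2 + 5 = (-72000) + (3600) + (5) = -68395; answer -68395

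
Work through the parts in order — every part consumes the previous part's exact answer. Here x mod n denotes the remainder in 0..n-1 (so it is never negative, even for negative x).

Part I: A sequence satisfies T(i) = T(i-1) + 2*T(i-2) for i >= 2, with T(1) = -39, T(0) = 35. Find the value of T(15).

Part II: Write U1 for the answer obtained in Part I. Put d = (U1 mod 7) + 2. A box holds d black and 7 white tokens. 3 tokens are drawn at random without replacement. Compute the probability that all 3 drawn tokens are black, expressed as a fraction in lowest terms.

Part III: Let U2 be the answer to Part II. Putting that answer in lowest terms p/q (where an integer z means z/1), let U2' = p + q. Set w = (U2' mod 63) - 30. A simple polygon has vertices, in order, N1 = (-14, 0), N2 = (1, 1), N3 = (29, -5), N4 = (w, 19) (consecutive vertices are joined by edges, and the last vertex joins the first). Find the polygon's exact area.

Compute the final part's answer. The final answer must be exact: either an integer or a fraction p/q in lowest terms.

417

Part I: T(2) = 1*(-39) + 2*(35) = 31; iterating: T(2)=31, T(3)=-47, T(4)=15, T(5)=-79, T(6)=-49, T(7)=-207, T(8)=-305, T(9)=-719, T(10)=-1329, T(11)=-2767, T(12)=-5425, T(13)=-10959, T(14)=-21809, T(15)=-43727; answer -43727
Part II: U1 = -43727; d = 4; total draws C(11,3) = 165; favorable C(4,3) = 4; P = 4/165; answer 4/165
Part III: U2 = 4/165; threaded value p + q = 169; w = 13; cross terms: (-14*1 - 1*0)=-14, (1*-5 - 29*1)=-34, (29*19 - 13*-5)=616, (13*0 - -14*19)=266; twice the area = |834| = 834; area = 417; answer 417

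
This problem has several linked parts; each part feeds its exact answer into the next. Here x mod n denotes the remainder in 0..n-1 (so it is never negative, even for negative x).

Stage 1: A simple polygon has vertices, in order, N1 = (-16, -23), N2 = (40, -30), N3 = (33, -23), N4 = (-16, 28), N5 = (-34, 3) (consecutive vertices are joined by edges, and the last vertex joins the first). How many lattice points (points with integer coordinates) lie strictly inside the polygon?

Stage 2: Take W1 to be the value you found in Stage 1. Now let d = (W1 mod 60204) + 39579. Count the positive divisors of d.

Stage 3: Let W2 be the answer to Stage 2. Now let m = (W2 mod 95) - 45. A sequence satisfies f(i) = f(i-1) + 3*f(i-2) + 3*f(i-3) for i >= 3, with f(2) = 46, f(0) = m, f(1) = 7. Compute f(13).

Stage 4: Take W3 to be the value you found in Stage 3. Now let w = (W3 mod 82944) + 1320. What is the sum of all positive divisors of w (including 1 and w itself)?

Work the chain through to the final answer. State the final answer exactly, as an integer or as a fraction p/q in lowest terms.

51940

Stage 1: cross terms: (-16*-30 - 40*-23)=1400, (40*-23 - 33*-30)=70, (33*28 - -16*-23)=556, (-16*3 - -34*28)=904, (-34*-23 - -16*3)=830; twice the area = |3760| = 3760; area = 1880; boundary points = 7 + 7 + 1 + 1 + 2 = 18; strictly interior points = area - boundary/2 + 1 = 1872; answer 1872
Stage 2: W1 = 1872; d = 41451; 41451 = 3 * 41 * 337; number of divisors = (1+1) * (1+1) * (1+1) = 8; answer 8
Stage 3: W2 = 8; m = -37; f(3) = 1*(46) + 3*(7) + 3*(-37) = -44; iterating: f(3)=-44, f(4)=115, f(5)=121, f(6)=334, f(7)=1042, f(8)=2407, f(9)=6535, f(10)=16882, f(11)=43708, f(12)=113959, f(13)=295729; answer 295729
Stage 4: W3 = 295729; w = 48217; 48217 = 13 * 3709; sigma = (1 + 13) * (1 + 3709) = 14 * 3710 = 51940; answer 51940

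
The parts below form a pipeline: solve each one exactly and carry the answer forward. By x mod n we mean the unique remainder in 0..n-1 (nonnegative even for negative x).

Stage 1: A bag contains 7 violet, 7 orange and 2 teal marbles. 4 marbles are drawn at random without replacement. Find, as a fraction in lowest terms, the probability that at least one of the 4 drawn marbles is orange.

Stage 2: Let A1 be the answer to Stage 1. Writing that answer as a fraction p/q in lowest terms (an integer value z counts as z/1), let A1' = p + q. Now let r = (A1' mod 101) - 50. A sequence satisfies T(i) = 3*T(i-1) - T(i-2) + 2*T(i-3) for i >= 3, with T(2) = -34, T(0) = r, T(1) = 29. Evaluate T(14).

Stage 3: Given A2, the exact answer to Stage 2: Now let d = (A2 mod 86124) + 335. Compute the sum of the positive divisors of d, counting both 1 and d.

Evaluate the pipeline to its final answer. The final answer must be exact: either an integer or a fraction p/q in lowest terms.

53858

Stage 1: total draws C(16,4) = 1820; complement C(9,4) = 126; favorable 1820 - 126 = 1694; P = 121/130; answer 121/130
Stage 2: A1 = 121/130; threaded value p + q = 251; r = -1; T(3) = 3*(-34) - 1*(29) + 2*(-1) = -133; iterating: T(3)=-133, T(4)=-307, T(5)=-856, T(6)=-2527, T(7)=-7339, T(8)=-21202, T(9)=-61321, T(10)=-177439, T(11)=-513400, T(12)=-1485403, T(13)=-4297687, T(14)=-12434458; answer -12434458
Stage 3: A2 = -12434458; d = 53857; 53857 is prime, so its only divisors are 1 and 53857; sigma = 1 + 53857 = 53858; answer 53858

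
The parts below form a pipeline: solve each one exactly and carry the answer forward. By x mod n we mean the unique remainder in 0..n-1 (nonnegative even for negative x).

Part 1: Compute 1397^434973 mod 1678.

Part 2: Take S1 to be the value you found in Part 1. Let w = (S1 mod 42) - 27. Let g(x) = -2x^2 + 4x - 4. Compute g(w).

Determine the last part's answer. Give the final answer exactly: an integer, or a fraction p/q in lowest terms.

Part 1: squarings mod 1678: 1397^1=1397, 1397^2=95, 1397^4=635, 1397^8=505, 1397^16=1647, 1397^32=961, 1397^64=621, 1397^128=1379, 1397^256=467, 1397^512=1627, 1397^1024=923, 1397^2048=1183, 1397^4096=37, 1397^8192=1369, 1397^16384=1513, 1397^32768=377, 1397^65536=1177, 1397^131072=979, 1397^262144=303; 1397^434973 = 1397^1 * 1397^4 * 1397^8 * 1397^16 * 1397^256 * 1397^512 * 1397^8192 * 1397^32768 * 1397^131072 * 1397^262144 = 1103 (mod 1678); answer 1103
Part 2: S1 = 1103; w = -16; -2*(-16)^2 + 4*(-16)^1 - 4 = (-512) + (-64) + (-4) = -580; answer -580

-580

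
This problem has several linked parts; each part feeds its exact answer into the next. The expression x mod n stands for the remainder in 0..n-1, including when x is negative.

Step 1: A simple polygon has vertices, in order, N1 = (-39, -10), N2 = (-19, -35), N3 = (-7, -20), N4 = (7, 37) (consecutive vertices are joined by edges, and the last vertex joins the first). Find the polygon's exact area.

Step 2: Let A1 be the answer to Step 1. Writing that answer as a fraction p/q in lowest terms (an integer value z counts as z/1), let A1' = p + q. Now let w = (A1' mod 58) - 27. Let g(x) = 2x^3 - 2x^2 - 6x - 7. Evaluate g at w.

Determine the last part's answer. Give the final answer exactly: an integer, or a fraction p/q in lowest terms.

-16687

Step 1: cross terms: (-39*-35 - -19*-10)=1175, (-19*-20 - -7*-35)=135, (-7*37 - 7*-20)=-119, (7*-10 - -39*37)=1373; twice the area = |2564| = 2564; area = 1282; answer 1282
Step 2: A1 = 1282; threaded value p + q = 1283; w = -20; 2*(-20)^3 - 2*(-20)^2 - 6*(-20)^1 - 7 = (-16000) + (-800) + (120) + (-7) = -16687; answer -16687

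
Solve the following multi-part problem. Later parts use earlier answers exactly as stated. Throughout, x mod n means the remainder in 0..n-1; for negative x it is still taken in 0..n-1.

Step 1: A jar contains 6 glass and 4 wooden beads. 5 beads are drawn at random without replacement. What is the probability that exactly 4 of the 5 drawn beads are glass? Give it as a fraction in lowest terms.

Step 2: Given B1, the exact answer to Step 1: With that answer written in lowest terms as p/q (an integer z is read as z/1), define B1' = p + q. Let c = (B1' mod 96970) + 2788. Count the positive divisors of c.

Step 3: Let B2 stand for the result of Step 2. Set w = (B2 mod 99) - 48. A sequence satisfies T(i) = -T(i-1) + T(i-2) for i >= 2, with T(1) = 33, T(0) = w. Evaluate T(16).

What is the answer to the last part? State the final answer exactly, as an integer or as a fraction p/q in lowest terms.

Step 1: total draws C(10,5) = 252; favorable C(6,4)*C(4,1) = 60; P = 5/21; answer 5/21
Step 2: B1 = 5/21; threaded value p + q = 26; c = 2814; 2814 = 2 * 3 * 7 * 67; number of divisors = (1+1) * (1+1) * (1+1) * (1+1) = 16; answer 16
Step 3: B2 = 16; w = -32; T(2) = -1*(33) + 1*(-32) = -65; iterating: T(2)=-65, T(3)=98, T(4)=-163, T(5)=261, T(6)=-424, T(7)=685, T(8)=-1109, T(9)=1794, T(10)=-2903, T(11)=4697, T(12)=-7600, T(13)=12297, T(14)=-19897, T(15)=32194, T(16)=-52091; answer -52091

-52091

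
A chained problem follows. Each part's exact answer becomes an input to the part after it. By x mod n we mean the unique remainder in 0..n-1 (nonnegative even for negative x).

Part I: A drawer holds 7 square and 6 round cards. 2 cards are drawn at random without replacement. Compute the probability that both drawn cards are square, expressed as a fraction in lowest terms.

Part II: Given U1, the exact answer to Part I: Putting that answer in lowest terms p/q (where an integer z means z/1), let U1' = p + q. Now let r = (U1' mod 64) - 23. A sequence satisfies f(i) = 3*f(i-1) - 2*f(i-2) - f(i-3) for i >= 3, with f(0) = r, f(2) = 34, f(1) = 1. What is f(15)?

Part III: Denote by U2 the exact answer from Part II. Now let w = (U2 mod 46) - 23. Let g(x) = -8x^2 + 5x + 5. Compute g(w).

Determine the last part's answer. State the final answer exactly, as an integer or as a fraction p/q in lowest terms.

-3095

Part I: total draws C(13,2) = 78; favorable C(7,2) = 21; P = 7/26; answer 7/26
Part II: U1 = 7/26; threaded value p + q = 33; r = 10; f(3) = 3*(34) - 2*(1) - 1*(10) = 90; iterating: f(3)=90, f(4)=201, f(5)=389, f(6)=675, f(7)=1046, f(8)=1399, f(9)=1430, f(10)=446, f(11)=-2921, f(12)=-11085, f(13)=-27859, f(14)=-58486, f(15)=-108655; answer -108655
Part III: U2 = -108655; w = 20; -8*(20)^2 + 5*(20)^1 + 5 = (-3200) + (100) + (5) = -3095; answer -3095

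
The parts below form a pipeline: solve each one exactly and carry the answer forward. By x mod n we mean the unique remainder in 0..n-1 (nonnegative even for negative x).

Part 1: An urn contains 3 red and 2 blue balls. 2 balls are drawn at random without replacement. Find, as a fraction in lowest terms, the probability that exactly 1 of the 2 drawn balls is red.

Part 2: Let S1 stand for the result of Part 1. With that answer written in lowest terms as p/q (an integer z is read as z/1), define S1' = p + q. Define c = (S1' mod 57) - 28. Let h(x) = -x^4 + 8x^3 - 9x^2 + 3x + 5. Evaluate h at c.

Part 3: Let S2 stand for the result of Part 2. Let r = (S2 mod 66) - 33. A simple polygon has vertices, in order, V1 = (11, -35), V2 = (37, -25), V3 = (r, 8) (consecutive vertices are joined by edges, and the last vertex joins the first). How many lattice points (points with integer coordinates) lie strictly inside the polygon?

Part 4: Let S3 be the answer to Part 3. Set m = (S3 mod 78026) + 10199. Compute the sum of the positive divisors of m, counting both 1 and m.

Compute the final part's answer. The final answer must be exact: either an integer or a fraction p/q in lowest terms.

Part 1: total draws C(5,2) = 10; favorable C(3,1)*C(2,1) = 6; P = 3/5; answer 3/5
Part 2: S1 = 3/5; threaded value p + q = 8; c = -20; -1*(-20)^4 + 8*(-20)^3 - 9*(-20)^2 + 3*(-20)^1 + 5 = (-160000) + (-64000) + (-3600) + (-60) + (5) = -227655; answer -227655
Part 3: S2 = -227655; r = 12; cross terms: (11*-25 - 37*-35)=1020, (37*8 - 12*-25)=596, (12*-35 - 11*8)=-508; twice the area = |1108| = 1108; area = 554; boundary points = 2 + 1 + 1 = 4; strictly interior points = area - boundary/2 + 1 = 553; answer 553
Part 4: S3 = 553; m = 10752; 10752 = 2^9 * 3 * 7; sigma = (1 + 2 + 4 + 8 + 16 + 32 + 64 + 128 + 256 + 512) * (1 + 3) * (1 + 7) = 1023 * 4 * 8 = 32736; answer 32736

32736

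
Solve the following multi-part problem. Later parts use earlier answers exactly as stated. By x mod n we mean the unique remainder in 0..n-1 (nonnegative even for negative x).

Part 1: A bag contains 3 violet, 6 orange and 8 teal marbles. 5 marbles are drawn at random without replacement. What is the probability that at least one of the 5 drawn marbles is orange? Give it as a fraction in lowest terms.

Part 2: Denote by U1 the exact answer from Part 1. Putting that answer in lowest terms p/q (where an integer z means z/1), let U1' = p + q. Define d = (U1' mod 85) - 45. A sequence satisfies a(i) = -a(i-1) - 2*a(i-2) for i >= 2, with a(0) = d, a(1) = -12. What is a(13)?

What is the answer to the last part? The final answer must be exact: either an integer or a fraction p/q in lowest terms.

Part 1: total draws C(17,5) = 6188; complement C(11,5) = 462; favorable 6188 - 462 = 5726; P = 409/442; answer 409/442
Part 2: U1 = 409/442; threaded value p + q = 851; d = -44; a(2) = -1*(-12) - 2*(-44) = 100; iterating: a(2)=100, a(3)=-76, a(4)=-124, a(5)=276, a(6)=-28, a(7)=-524, a(8)=580, a(9)=468, a(10)=-1628, a(11)=692, a(12)=2564, a(13)=-3948; answer -3948

-3948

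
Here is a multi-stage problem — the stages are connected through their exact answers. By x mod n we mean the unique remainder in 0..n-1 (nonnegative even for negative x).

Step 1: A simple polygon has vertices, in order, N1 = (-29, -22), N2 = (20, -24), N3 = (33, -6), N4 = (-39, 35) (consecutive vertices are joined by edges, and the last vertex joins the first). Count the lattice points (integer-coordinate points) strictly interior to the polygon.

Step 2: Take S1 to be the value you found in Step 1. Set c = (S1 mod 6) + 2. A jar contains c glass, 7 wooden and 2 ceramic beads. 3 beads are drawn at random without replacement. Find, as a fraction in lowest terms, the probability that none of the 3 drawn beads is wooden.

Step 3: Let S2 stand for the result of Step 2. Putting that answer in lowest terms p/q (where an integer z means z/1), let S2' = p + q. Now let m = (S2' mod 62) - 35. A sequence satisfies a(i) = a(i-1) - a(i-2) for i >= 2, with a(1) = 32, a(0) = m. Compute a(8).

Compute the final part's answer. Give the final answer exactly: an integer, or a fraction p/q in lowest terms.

Step 1: cross terms: (-29*-24 - 20*-22)=1136, (20*-6 - 33*-24)=672, (33*35 - -39*-6)=921, (-39*-22 - -29*35)=1873; twice the area = |4602| = 4602; area = 2301; boundary points = 1 + 1 + 1 + 1 = 4; strictly interior points = area - boundary/2 + 1 = 2300; answer 2300
Step 2: S1 = 2300; c = 4; total draws C(13,3) = 286; favorable C(6,3) = 20; P = 10/143; answer 10/143
Step 3: S2 = 10/143; threaded value p + q = 153; m = -6; a(2) = 1*(32) - 1*(-6) = 38; iterating: a(2)=38, a(3)=6, a(4)=-32, a(5)=-38, a(6)=-6, a(7)=32, a(8)=38; answer 38

38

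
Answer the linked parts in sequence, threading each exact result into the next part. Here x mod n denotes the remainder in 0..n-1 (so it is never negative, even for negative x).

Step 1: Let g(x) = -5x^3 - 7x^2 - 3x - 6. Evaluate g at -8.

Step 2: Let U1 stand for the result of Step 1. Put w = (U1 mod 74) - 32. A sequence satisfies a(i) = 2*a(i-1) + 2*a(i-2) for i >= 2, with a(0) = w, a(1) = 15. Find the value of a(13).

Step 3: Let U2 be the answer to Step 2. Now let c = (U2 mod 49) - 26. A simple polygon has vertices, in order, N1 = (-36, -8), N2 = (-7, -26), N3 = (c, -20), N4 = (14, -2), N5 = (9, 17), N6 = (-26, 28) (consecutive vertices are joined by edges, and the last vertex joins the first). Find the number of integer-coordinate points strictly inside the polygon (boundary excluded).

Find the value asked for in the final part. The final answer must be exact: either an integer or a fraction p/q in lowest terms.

Step 1: -5*(-8)^3 - 7*(-8)^2 - 3*(-8)^1 - 6 = (2560) + (-448) + (24) + (-6) = 2130; answer 2130
Step 2: U1 = 2130; w = 26; a(2) = 2*(15) + 2*(26) = 82; iterating: a(2)=82, a(3)=194, a(4)=552, a(5)=1492, a(6)=4088, a(7)=11160, a(8)=30496, a(9)=83312, a(10)=227616, a(11)=621856, a(12)=1698944, a(13)=4641600; answer 4641600
Step 3: U2 = 4641600; c = 0; cross terms: (-36*-26 - -7*-8)=880, (-7*-20 - 0*-26)=140, (0*-2 - 14*-20)=280, (14*17 - 9*-2)=256, (9*28 - -26*17)=694, (-26*-8 - -36*28)=1216; twice the area = |3466| = 3466; area = 1733; boundary points = 1 + 1 + 2 + 1 + 1 + 2 = 8; strictly interior points = area - boundary/2 + 1 = 1730; answer 1730

1730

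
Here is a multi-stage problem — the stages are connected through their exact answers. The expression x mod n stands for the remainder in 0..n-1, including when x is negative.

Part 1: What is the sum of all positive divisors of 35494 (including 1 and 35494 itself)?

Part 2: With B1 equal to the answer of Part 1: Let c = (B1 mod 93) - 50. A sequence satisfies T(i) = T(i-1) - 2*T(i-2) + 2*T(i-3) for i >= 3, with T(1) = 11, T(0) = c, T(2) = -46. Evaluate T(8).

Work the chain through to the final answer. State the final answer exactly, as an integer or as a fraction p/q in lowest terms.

218

Part 1: 35494 = 2 * 17747; sigma = (1 + 2) * (1 + 17747) = 3 * 17748 = 53244; answer 53244
Part 2: B1 = 53244; c = -2; T(3) = 1*(-46) - 2*(11) + 2*(-2) = -72; iterating: T(3)=-72, T(4)=42, T(5)=94, T(6)=-134, T(7)=-238, T(8)=218; answer 218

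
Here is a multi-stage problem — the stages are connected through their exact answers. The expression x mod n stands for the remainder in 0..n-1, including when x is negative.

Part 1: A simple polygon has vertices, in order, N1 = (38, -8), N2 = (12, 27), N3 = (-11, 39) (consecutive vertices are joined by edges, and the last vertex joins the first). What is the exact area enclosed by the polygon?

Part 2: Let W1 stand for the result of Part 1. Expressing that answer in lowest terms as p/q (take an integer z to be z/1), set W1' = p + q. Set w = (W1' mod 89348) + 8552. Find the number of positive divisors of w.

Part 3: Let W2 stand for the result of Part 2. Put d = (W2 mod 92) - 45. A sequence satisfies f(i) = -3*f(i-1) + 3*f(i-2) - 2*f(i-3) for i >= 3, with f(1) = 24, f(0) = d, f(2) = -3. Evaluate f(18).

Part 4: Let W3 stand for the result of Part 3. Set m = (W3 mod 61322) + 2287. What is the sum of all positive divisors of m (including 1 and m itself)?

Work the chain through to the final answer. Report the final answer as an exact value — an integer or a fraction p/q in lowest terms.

94080

Part 1: cross terms: (38*27 - 12*-8)=1122, (12*39 - -11*27)=765, (-11*-8 - 38*39)=-1394; twice the area = |493| = 493; area = 493/2; answer 493/2
Part 2: W1 = 493/2; threaded value p + q = 495; w = 9047; 9047 = 83 * 109; number of divisors = (1+1) * (1+1) = 4; answer 4
Part 3: W2 = 4; d = -41; f(3) = -3*(-3) + 3*(24) - 2*(-41) = 163; iterating: f(3)=163, f(4)=-546, f(5)=2133, f(6)=-8363, f(7)=32580, f(8)=-127095, f(9)=495751, f(10)=-1933698, f(11)=7542537, f(12)=-29420207, f(13)=114755628, f(14)=-447612579, f(15)=1745945035, f(16)=-6810184098, f(17)=26563612557, f(18)=-103613280035; answer -103613280035
Part 4: W3 = -103613280035; m = 52772; 52772 = 2^2 * 79 * 167; sigma = (1 + 2 + 4) * (1 + 79) * (1 + 167) = 7 * 80 * 168 = 94080; answer 94080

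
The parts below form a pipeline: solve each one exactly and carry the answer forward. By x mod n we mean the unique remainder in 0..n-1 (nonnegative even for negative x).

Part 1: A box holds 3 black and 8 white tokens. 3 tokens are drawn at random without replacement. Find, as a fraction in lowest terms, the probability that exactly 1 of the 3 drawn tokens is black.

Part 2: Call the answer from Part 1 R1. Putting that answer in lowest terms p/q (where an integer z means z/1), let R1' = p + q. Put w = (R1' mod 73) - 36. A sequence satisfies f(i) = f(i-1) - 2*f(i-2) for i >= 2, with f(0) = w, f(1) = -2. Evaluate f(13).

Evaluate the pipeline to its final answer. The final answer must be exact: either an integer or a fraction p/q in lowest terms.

2342

Part 1: total draws C(11,3) = 165; favorable C(3,1)*C(8,2) = 84; P = 28/55; answer 28/55
Part 2: R1 = 28/55; threaded value p + q = 83; w = -26; f(2) = 1*(-2) - 2*(-26) = 50; iterating: f(2)=50, f(3)=54, f(4)=-46, f(5)=-154, f(6)=-62, f(7)=246, f(8)=370, f(9)=-122, f(10)=-862, f(11)=-618, f(12)=1106, f(13)=2342; answer 2342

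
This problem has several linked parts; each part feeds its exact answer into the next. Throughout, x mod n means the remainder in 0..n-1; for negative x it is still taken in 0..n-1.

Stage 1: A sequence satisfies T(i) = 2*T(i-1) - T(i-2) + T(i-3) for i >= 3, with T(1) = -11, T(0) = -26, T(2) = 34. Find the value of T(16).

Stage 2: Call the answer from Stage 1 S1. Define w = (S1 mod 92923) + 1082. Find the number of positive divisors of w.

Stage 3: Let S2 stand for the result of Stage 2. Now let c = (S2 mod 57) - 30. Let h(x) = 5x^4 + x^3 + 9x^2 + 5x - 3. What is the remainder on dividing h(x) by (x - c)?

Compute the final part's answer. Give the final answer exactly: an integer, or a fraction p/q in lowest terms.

Stage 1: T(3) = 2*(34) - 1*(-11) + 1*(-26) = 53; iterating: T(3)=53, T(4)=61, T(5)=103, T(6)=198, T(7)=354, T(8)=613, T(9)=1070, T(10)=1881, T(11)=3305, T(12)=5799, T(13)=10174, T(14)=17854, T(15)=31333, T(16)=54986; answer 54986
Stage 2: S1 = 54986; w = 56068; 56068 = 2^2 * 107 * 131; number of divisors = (2+1) * (1+1) * (1+1) = 12; answer 12
Stage 3: S2 = 12; c = -18; remainder = value at the root: 5*(-18)^4 + 1*(-18)^3 + 9*(-18)^2 + 5*(-18)^1 - 3 = (524880) + (-5832) + (2916) + (-90) + (-3) = 521871; answer 521871

521871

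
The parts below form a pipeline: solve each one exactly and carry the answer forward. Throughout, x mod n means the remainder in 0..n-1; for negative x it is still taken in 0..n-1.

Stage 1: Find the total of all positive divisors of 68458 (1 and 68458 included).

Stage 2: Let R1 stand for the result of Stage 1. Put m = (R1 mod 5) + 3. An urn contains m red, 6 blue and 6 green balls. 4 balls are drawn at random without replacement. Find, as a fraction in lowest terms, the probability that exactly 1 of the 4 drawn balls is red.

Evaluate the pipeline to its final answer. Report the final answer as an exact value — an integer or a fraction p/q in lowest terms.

22/51

Stage 1: 68458 = 2 * 13 * 2633; sigma = (1 + 2) * (1 + 13) * (1 + 2633) = 3 * 14 * 2634 = 110628; answer 110628
Stage 2: R1 = 110628; m = 6; total draws C(18,4) = 3060; favorable C(6,1)*C(12,3) = 1320; P = 22/51; answer 22/51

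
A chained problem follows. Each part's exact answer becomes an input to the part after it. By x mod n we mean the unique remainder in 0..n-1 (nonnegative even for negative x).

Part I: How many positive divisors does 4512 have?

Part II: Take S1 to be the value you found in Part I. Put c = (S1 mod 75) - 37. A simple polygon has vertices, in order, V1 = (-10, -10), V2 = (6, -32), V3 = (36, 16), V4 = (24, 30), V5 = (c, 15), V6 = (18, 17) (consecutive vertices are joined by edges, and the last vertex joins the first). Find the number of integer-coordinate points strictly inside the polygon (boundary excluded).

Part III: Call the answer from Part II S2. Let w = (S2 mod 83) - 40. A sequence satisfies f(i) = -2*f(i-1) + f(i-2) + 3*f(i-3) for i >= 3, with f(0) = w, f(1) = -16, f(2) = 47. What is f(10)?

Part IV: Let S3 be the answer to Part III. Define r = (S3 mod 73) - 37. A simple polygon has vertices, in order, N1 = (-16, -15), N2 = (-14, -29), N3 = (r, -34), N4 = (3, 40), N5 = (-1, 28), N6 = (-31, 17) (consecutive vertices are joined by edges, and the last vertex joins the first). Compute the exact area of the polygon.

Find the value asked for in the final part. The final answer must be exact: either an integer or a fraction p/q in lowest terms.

Part I: 4512 = 2^5 * 3 * 47; number of divisors = (5+1) * (1+1) * (1+1) = 24; answer 24
Part II: S1 = 24; c = -13; cross terms: (-10*-32 - 6*-10)=380, (6*16 - 36*-32)=1248, (36*30 - 24*16)=696, (24*15 - -13*30)=750, (-13*17 - 18*15)=-491, (18*-10 - -10*17)=-10; twice the area = |2573| = 2573; area = 2573/2; boundary points = 2 + 6 + 2 + 1 + 1 + 1 = 13; strictly interior points = area - boundary/2 + 1 = 1281; answer 1281
Part III: S2 = 1281; w = -4; f(3) = -2*(47) + 1*(-16) + 3*(-4) = -122; iterating: f(3)=-122, f(4)=243, f(5)=-467, f(6)=811, f(7)=-1360, f(8)=2130, f(9)=-3187, f(10)=4424; answer 4424
Part IV: S3 = 4424; r = 7; cross terms: (-16*-29 - -14*-15)=254, (-14*-34 - 7*-29)=679, (7*40 - 3*-34)=382, (3*28 - -1*40)=124, (-1*17 - -31*28)=851, (-31*-15 - -16*17)=737; twice the area = |3027| = 3027; area = 3027/2; answer 3027/2

3027/2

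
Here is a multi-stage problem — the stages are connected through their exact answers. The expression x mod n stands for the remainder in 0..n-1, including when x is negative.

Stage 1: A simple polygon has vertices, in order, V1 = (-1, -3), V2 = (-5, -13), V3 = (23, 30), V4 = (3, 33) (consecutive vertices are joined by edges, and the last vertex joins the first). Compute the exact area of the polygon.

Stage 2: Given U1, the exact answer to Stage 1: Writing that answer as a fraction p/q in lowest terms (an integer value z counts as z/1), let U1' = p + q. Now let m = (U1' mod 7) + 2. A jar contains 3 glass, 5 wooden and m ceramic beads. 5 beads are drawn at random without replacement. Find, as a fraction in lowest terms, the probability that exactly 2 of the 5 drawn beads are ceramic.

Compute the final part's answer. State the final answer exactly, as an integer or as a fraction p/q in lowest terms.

4/11

Stage 1: cross terms: (-1*-13 - -5*-3)=-2, (-5*30 - 23*-13)=149, (23*33 - 3*30)=669, (3*-3 - -1*33)=24; twice the area = |840| = 840; area = 420; answer 420
Stage 2: U1 = 420; threaded value p + q = 421; m = 3; total draws C(11,5) = 462; favorable C(3,2)*C(8,3) = 168; P = 4/11; answer 4/11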